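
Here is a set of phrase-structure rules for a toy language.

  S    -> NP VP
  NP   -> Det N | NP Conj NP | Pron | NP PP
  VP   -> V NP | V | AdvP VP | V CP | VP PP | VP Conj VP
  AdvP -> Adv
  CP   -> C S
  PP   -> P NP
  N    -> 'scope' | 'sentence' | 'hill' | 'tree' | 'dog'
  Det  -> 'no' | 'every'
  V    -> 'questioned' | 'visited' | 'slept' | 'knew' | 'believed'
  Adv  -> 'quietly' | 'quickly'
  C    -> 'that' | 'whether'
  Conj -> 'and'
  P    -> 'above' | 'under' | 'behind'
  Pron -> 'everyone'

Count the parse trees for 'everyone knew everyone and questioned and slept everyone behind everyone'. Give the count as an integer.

Two of the 7 distinct bracketings:
[S [NP [Pron everyone]] [VP [VP [VP [V knew] [NP [Pron everyone]]] [Conj and] [VP [VP [V questioned]] [Conj and] [VP [V slept] [NP [Pron everyone]]]]] [PP [P behind] [NP [Pron everyone]]]]]
[S [NP [Pron everyone]] [VP [VP [VP [VP [V knew] [NP [Pron everyone]]] [Conj and] [VP [V questioned]]] [Conj and] [VP [V slept] [NP [Pron everyone]]]] [PP [P behind] [NP [Pron everyone]]]]]
The trees differ in how a recursive rule is bracketed over the same span.

7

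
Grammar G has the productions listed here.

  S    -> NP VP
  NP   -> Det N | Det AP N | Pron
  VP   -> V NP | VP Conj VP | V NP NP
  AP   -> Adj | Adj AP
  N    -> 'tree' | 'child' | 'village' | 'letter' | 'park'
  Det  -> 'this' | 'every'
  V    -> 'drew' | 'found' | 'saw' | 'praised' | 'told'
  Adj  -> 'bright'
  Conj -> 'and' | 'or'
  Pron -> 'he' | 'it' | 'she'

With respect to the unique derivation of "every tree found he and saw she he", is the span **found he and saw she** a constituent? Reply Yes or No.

[S [NP [Det every] [N tree]] [VP [VP [V found] [NP [Pron he]]] [Conj and] [VP [V saw] [NP [Pron she]] [NP [Pron he]]]]]
The smallest constituent containing 'found he and saw she' is the VP spanning 'found he and saw she he'; no single node in the tree dominates exactly the given words.

No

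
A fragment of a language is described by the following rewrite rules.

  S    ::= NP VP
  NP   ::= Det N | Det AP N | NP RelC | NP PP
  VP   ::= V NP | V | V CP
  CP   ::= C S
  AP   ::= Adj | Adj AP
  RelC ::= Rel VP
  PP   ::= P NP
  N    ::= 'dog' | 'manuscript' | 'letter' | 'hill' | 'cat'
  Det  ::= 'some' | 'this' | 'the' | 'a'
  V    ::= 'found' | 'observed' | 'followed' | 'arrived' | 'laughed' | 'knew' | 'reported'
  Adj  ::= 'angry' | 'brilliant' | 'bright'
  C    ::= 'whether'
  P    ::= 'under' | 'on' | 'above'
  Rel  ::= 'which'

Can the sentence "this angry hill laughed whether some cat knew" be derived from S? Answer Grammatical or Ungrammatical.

Grammatical

S
  NP
    Det: this
    AP
      Adj: angry
    N: hill
  VP
    V: laughed
    CP
      C: whether
      S
        NP
          Det: some
          N: cat
        VP
          V: knew
Each bracket corresponds to one application of a listed rule, so the string is derivable from S.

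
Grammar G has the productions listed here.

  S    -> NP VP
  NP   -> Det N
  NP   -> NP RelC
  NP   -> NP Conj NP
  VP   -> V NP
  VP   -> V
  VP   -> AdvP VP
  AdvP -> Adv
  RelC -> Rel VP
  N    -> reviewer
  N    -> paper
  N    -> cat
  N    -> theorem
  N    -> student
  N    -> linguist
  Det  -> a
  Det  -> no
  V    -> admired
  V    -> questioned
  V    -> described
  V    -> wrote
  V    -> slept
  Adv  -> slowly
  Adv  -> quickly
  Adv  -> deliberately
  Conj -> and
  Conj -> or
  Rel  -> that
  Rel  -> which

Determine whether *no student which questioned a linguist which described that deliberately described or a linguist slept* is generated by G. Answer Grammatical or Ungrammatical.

[S [NP [NP [Det no] [N student]] [RelC [Rel which] [VP [V questioned] [NP [NP [NP [NP [Det a] [N linguist]] [RelC [Rel which] [VP [V described]]]] [RelC [Rel that] [VP [AdvP [Adv deliberately]] [VP [V described]]]]] [Conj or] [NP [Det a] [N linguist]]]]]] [VP [V slept]]]
Each bracket corresponds to one application of a listed rule, so the string is derivable from S.

Grammatical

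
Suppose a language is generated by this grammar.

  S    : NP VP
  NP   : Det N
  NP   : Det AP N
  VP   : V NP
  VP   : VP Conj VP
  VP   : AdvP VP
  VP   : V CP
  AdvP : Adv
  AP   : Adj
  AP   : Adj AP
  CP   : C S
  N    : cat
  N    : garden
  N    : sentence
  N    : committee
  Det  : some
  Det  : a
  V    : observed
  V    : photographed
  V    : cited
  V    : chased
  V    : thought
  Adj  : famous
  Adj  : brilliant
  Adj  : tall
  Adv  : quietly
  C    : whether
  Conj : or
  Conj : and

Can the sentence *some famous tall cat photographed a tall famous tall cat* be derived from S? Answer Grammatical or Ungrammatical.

Grammatical

[S [NP [Det some] [AP [Adj famous] [AP [Adj tall]]] [N cat]] [VP [V photographed] [NP [Det a] [AP [Adj tall] [AP [Adj famous] [AP [Adj tall]]]] [N cat]]]]
Each bracket corresponds to one application of a listed rule, so the string is derivable from S.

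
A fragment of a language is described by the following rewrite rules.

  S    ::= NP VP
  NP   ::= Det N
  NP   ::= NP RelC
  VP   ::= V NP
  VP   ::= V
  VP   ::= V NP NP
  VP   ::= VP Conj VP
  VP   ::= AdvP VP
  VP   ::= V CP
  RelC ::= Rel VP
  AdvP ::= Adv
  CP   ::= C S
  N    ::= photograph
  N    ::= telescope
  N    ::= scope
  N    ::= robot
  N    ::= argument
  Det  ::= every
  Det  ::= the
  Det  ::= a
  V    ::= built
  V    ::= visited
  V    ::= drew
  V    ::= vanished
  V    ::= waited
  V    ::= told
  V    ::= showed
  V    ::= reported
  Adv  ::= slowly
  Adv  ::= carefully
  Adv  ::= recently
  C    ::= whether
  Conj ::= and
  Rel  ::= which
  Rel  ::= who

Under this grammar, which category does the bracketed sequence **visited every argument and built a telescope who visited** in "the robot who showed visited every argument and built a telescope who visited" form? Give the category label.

S
  NP
    NP
      Det: the
      N: robot
    RelC
      Rel: who
      VP
        V: showed
  VP
    VP
      V: visited
      NP
        Det: every
        N: argument
    Conj: and
    VP
      V: built
      NP
        NP
          Det: a
          N: telescope
        RelC
          Rel: who
          VP
            V: visited
The span 'visited every argument and built a telescope who visited' is the VP node built by VP → VP Conj VP.

VP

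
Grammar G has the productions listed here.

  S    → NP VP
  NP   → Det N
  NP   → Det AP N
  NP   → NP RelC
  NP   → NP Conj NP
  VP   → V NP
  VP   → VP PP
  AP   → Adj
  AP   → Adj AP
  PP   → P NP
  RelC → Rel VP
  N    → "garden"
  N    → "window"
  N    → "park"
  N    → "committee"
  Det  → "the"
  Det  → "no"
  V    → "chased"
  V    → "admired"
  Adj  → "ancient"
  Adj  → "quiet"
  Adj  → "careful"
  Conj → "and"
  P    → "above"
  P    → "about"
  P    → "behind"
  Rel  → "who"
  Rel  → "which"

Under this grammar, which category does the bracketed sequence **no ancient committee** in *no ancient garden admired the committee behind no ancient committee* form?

NP

[S [NP [Det no] [AP [Adj ancient]] [N garden]] [VP [VP [V admired] [NP [Det the] [N committee]]] [PP [P behind] [NP [Det no] [AP [Adj ancient]] [N committee]]]]]
The span 'no ancient committee' is the NP node built by NP → Det AP N.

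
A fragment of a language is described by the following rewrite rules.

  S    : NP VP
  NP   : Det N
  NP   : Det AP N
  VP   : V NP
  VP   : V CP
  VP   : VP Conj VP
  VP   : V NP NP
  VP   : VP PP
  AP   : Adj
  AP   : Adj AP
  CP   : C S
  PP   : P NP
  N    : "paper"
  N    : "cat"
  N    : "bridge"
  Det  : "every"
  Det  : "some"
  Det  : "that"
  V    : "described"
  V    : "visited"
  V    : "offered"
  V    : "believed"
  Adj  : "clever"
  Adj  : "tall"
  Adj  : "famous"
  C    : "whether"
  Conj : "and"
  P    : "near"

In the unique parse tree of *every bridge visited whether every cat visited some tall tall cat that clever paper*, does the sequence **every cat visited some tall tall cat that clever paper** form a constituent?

Yes

[S [NP [Det every] [N bridge]] [VP [V visited] [CP [C whether] [S [NP [Det every] [N cat]] [VP [V visited] [NP [Det some] [AP [Adj tall] [AP [Adj tall]]] [N cat]] [NP [Det that] [AP [Adj clever]] [N paper]]]]]]]
The words 'every cat visited some tall tall cat that clever paper' are exhaustively dominated by a single S node (built by S → NP VP), so they form a constituent.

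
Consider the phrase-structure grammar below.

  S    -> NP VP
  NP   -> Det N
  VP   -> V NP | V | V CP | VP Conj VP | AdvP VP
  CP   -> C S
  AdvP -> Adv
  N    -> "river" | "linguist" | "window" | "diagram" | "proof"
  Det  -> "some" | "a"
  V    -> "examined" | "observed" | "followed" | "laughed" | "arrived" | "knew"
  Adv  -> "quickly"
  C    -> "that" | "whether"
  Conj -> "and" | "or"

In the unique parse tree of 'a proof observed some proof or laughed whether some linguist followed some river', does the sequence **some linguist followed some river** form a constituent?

[S [NP [Det a] [N proof]] [VP [VP [V observed] [NP [Det some] [N proof]]] [Conj or] [VP [V laughed] [CP [C whether] [S [NP [Det some] [N linguist]] [VP [V followed] [NP [Det some] [N river]]]]]]]]
The words 'some linguist followed some river' are exhaustively dominated by a single S node (built by S → NP VP), so they form a constituent.

Yes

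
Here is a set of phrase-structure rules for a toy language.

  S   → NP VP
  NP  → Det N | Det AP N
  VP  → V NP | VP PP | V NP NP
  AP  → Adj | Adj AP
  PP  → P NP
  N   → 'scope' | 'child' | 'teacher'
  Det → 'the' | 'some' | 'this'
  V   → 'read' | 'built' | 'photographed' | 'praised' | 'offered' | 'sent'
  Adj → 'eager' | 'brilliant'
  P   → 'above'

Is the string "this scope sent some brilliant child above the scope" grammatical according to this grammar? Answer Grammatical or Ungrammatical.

[S [NP [Det this] [N scope]] [VP [VP [V sent] [NP [Det some] [AP [Adj brilliant]] [N child]]] [PP [P above] [NP [Det the] [N scope]]]]]
Every word is introduced by a lexical rule and the phrasal rules combine the resulting categories into a single S.

Grammatical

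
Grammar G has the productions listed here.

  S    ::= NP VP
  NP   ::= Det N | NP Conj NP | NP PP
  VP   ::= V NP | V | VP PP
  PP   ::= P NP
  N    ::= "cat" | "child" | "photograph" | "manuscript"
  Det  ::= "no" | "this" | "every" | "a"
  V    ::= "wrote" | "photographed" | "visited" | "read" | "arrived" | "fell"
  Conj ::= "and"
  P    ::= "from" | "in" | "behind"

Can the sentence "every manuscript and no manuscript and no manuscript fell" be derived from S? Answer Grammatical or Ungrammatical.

S
  NP
    NP
      Det: every
      N: manuscript
    Conj: and
    NP
      NP
        Det: no
        N: manuscript
      Conj: and
      NP
        Det: no
        N: manuscript
  VP
    V: fell
Each bracket corresponds to one application of a listed rule, so the string is derivable from S.

Grammatical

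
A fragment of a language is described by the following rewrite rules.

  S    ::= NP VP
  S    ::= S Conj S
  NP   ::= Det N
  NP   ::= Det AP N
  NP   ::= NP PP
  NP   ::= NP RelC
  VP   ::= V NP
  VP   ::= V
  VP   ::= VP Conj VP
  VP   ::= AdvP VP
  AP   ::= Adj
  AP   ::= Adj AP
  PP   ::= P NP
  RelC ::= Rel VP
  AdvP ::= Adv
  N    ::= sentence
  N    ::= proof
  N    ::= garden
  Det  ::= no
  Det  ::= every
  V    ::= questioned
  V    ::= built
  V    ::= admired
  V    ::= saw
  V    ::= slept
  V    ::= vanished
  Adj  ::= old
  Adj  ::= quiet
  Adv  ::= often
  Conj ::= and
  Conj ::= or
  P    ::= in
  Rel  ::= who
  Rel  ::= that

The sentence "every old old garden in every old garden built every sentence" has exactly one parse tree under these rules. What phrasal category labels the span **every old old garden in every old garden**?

NP

S
  NP
    NP
      Det: every
      AP
        Adj: old
        AP
          Adj: old
      N: garden
    PP
      P: in
      NP
        Det: every
        AP
          Adj: old
        N: garden
  VP
    V: built
    NP
      Det: every
      N: sentence
The span 'every old old garden in every old garden' is the NP node built by NP → NP PP.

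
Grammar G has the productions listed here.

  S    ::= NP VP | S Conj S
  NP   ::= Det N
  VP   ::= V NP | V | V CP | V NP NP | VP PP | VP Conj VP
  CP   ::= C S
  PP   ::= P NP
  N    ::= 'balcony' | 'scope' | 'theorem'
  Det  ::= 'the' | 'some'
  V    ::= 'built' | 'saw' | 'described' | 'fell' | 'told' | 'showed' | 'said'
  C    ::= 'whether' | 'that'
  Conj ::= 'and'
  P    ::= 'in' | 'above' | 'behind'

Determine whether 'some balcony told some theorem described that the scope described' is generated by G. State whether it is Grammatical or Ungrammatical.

For S → NP VP, the only prefix that parses as NP is 'some balcony', but the remainder 'told some theorem described that the scope described' is not a VP under these rules. The alternative S rule S → S Conj S likewise has no satisfying split.

Ungrammatical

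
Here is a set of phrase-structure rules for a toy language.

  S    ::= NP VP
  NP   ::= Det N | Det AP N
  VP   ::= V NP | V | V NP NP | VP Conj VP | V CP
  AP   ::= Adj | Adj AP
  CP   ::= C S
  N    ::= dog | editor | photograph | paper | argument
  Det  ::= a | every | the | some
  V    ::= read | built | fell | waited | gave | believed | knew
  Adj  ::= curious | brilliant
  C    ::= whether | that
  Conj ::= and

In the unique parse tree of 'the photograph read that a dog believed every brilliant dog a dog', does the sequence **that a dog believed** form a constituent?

[S [NP [Det the] [N photograph]] [VP [V read] [CP [C that] [S [NP [Det a] [N dog]] [VP [V believed] [NP [Det every] [AP [Adj brilliant]] [N dog]] [NP [Det a] [N dog]]]]]]]
The smallest constituent containing 'that a dog believed' is the CP spanning 'that a dog believed every brilliant dog a dog'; no single node in the tree dominates exactly the given words.

No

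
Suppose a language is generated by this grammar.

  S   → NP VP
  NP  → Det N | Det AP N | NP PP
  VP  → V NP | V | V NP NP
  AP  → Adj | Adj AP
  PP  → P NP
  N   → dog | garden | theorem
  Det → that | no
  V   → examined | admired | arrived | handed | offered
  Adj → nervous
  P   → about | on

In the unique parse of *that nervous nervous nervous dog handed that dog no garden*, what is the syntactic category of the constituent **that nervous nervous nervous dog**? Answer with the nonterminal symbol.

NP

[S [NP [Det that] [AP [Adj nervous] [AP [Adj nervous] [AP [Adj nervous]]]] [N dog]] [VP [V handed] [NP [Det that] [N dog]] [NP [Det no] [N garden]]]]
The span 'that nervous nervous nervous dog' is the NP node built by NP → Det AP N.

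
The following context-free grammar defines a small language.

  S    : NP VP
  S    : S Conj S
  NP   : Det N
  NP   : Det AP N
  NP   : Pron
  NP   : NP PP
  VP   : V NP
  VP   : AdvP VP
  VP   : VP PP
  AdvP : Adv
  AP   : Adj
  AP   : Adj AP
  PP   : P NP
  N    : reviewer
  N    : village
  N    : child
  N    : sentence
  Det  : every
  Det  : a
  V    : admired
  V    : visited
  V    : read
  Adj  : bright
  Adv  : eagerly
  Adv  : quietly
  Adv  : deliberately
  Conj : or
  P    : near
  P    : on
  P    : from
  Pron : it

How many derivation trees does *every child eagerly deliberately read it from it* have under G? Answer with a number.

4

Two of the 4 distinct bracketings:
[S [NP [Det every] [N child]] [VP [AdvP [Adv eagerly]] [VP [AdvP [Adv deliberately]] [VP [V read] [NP [NP [Pron it]] [PP [P from] [NP [Pron it]]]]]]]]
[S [NP [Det every] [N child]] [VP [AdvP [Adv eagerly]] [VP [AdvP [Adv deliberately]] [VP [VP [V read] [NP [Pron it]]] [PP [P from] [NP [Pron it]]]]]]]
The difference turns on whether NP → NP PP is used at the relevant span, versus an alternative expansion of NP.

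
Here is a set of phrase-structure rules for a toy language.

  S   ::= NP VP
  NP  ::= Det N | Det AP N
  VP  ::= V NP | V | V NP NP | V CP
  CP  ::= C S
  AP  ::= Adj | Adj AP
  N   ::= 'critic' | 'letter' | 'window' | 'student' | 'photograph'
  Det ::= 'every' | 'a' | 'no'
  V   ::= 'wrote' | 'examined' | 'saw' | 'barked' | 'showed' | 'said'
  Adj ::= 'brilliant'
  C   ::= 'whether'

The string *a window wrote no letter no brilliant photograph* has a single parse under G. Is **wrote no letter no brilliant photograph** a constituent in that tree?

Yes

[S [NP [Det a] [N window]] [VP [V wrote] [NP [Det no] [N letter]] [NP [Det no] [AP [Adj brilliant]] [N photograph]]]]
The words 'wrote no letter no brilliant photograph' are exhaustively dominated by a single VP node (built by VP → V NP NP), so they form a constituent.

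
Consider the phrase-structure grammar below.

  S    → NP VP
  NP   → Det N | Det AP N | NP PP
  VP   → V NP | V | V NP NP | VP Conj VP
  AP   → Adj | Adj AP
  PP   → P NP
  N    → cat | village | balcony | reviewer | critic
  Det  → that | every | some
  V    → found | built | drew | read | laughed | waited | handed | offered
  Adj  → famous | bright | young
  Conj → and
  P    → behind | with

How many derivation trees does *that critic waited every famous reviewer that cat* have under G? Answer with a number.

1

[S [NP [Det that] [N critic]] [VP [V waited] [NP [Det every] [AP [Adj famous]] [N reviewer]] [NP [Det that] [N cat]]]]
No rule offers an alternative attachment or grouping for any span, so this is the only derivation.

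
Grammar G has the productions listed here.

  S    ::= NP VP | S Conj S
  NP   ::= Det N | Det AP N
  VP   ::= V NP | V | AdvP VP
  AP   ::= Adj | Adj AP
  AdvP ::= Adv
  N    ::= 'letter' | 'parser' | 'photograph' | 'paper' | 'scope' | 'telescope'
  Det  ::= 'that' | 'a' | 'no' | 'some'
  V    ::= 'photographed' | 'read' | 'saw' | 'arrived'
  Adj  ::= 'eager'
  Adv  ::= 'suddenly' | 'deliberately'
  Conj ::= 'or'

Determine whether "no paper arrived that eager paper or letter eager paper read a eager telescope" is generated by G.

A Conj word can never sit immediately before an N word in any string this grammar generates, so the substring 'or letter' rules out a derivation.

Ungrammatical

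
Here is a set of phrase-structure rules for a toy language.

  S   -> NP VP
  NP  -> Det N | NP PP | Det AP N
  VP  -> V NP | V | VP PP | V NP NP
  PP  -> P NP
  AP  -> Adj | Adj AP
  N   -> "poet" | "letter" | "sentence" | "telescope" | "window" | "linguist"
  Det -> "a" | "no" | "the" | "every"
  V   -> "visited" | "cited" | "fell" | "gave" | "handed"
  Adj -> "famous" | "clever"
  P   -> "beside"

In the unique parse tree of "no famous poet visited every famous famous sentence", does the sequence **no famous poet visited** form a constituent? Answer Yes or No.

No

[S [NP [Det no] [AP [Adj famous]] [N poet]] [VP [V visited] [NP [Det every] [AP [Adj famous] [AP [Adj famous]]] [N sentence]]]]
The smallest constituent containing 'no famous poet visited' is the S spanning 'no famous poet visited every famous famous sentence'; no single node in the tree dominates exactly the given words.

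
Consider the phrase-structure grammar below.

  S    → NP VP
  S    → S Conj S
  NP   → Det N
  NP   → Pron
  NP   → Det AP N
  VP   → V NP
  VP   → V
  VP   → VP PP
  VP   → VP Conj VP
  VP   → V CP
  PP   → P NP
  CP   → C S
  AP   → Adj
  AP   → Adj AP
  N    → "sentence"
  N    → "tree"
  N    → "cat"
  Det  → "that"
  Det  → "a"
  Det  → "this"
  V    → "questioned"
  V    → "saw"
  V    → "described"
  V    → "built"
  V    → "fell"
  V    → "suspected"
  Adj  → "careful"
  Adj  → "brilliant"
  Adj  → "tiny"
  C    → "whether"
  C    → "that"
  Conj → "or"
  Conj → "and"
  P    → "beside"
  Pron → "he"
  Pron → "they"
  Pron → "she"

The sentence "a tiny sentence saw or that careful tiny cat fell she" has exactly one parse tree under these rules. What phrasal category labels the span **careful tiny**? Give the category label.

AP

[S [S [NP [Det a] [AP [Adj tiny]] [N sentence]] [VP [V saw]]] [Conj or] [S [NP [Det that] [AP [Adj careful] [AP [Adj tiny]]] [N cat]] [VP [V fell] [NP [Pron she]]]]]
The span 'careful tiny' is the AP node built by AP → Adj AP.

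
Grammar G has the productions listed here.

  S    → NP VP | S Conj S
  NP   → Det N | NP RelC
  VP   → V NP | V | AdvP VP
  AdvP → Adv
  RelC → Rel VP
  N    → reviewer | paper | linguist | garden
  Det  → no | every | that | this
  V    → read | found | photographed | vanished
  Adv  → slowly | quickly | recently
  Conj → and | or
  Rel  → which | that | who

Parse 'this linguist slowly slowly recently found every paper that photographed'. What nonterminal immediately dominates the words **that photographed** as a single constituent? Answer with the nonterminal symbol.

S
  NP
    Det: this
    N: linguist
  VP
    AdvP
      Adv: slowly
    VP
      AdvP
        Adv: slowly
      VP
        AdvP
          Adv: recently
        VP
          V: found
          NP
            NP
              Det: every
              N: paper
            RelC
              Rel: that
              VP
                V: photographed
The span 'that photographed' is the RelC node built by RelC → Rel VP.

RelC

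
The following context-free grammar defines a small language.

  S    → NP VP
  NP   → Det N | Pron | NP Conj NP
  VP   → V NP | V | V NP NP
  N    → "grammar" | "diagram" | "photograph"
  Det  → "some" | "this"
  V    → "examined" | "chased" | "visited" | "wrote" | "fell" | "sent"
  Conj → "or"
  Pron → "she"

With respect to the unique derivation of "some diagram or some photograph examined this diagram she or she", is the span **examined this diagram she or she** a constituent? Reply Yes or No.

Yes

[S [NP [NP [Det some] [N diagram]] [Conj or] [NP [Det some] [N photograph]]] [VP [V examined] [NP [Det this] [N diagram]] [NP [NP [Pron she]] [Conj or] [NP [Pron she]]]]]
The words 'examined this diagram she or she' are exhaustively dominated by a single VP node (built by VP → V NP NP), so they form a constituent.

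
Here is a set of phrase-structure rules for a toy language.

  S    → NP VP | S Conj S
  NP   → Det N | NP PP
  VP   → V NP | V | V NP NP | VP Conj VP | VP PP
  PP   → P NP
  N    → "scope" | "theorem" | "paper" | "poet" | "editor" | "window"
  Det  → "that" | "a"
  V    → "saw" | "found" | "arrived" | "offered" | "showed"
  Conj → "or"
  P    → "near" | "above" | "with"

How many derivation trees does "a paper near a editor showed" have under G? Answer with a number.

1

[S [NP [NP [Det a] [N paper]] [PP [P near] [NP [Det a] [N editor]]]] [VP [V showed]]]
No rule offers an alternative attachment or grouping for any span, so this is the only derivation.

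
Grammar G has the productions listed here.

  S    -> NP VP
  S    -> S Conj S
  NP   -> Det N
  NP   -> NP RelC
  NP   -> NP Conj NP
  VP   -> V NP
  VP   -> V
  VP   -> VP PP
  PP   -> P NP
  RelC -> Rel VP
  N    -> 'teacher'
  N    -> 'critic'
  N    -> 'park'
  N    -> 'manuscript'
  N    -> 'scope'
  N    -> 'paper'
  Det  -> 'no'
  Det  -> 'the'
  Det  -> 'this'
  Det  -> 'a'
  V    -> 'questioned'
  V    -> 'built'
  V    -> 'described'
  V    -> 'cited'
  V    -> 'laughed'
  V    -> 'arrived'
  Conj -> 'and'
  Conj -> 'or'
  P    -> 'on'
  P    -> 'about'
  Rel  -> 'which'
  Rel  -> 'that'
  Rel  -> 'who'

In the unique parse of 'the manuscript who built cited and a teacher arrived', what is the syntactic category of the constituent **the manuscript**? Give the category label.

NP

S
  S
    NP
      NP
        Det: the
        N: manuscript
      RelC
        Rel: who
        VP
          V: built
    VP
      V: cited
  Conj: and
  S
    NP
      Det: a
      N: teacher
    VP
      V: arrived
The span 'the manuscript' is the NP node built by NP → Det N.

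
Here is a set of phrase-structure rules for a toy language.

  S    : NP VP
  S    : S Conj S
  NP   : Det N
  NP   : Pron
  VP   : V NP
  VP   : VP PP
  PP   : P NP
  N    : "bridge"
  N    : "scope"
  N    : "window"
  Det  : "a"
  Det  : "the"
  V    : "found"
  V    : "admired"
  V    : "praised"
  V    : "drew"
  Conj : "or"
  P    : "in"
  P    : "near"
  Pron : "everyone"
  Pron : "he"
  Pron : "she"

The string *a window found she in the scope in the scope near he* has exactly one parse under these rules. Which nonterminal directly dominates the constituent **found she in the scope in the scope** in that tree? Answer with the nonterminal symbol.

[S [NP [Det a] [N window]] [VP [VP [VP [VP [V found] [NP [Pron she]]] [PP [P in] [NP [Det the] [N scope]]]] [PP [P in] [NP [Det the] [N scope]]]] [PP [P near] [NP [Pron he]]]]]
The span 'found she in the scope in the scope' is the VP node built by VP → VP PP.
Its mother is the VP built by VP → VP PP.

VP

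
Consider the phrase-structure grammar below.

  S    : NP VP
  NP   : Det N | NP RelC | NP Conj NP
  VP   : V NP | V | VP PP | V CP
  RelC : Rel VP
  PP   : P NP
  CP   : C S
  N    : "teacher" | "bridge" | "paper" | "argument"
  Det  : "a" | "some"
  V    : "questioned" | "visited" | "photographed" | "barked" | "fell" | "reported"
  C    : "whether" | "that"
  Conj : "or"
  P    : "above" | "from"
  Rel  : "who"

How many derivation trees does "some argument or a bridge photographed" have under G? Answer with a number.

1

[S [NP [NP [Det some] [N argument]] [Conj or] [NP [Det a] [N bridge]]] [VP [V photographed]]]
No rule offers an alternative attachment or grouping for any span, so this is the only derivation.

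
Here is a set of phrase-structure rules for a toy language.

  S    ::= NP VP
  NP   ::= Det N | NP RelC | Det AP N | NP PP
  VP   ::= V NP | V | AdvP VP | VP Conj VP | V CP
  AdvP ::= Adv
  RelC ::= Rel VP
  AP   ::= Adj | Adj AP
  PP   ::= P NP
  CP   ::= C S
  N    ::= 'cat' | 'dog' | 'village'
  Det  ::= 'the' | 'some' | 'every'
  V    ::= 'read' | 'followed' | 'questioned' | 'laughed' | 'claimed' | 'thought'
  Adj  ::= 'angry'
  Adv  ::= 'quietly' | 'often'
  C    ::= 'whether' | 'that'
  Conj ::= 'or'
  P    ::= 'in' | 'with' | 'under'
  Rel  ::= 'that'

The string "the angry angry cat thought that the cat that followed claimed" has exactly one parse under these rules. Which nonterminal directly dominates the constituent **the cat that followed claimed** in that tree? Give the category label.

CP

S
  NP
    Det: the
    AP
      Adj: angry
      AP
        Adj: angry
    N: cat
  VP
    V: thought
    CP
      C: that
      S
        NP
          NP
            Det: the
            N: cat
          RelC
            Rel: that
            VP
              V: followed
        VP
          V: claimed
The span 'the cat that followed claimed' is the S node built by S → NP VP.
Its mother is the CP built by CP → C S.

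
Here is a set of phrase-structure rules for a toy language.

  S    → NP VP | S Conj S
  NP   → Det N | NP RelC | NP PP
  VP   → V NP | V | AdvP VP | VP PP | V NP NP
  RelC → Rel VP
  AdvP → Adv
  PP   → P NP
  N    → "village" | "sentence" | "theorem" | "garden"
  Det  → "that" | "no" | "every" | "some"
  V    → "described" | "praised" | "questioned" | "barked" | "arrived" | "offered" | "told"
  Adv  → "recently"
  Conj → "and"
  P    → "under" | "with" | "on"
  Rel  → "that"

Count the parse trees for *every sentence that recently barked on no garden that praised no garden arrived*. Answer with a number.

Two of the 6 distinct bracketings:
[S [NP [NP [Det every] [N sentence]] [RelC [Rel that] [VP [AdvP [Adv recently]] [VP [VP [V barked]] [PP [P on] [NP [NP [Det no] [N garden]] [RelC [Rel that] [VP [V praised] [NP [Det no] [N garden]]]]]]]]]] [VP [V arrived]]]
[S [NP [NP [Det every] [N sentence]] [RelC [Rel that] [VP [VP [AdvP [Adv recently]] [VP [V barked]]] [PP [P on] [NP [NP [Det no] [N garden]] [RelC [Rel that] [VP [V praised] [NP [Det no] [N garden]]]]]]]]] [VP [V arrived]]]
The trees differ in how a recursive rule is bracketed over the same span.

6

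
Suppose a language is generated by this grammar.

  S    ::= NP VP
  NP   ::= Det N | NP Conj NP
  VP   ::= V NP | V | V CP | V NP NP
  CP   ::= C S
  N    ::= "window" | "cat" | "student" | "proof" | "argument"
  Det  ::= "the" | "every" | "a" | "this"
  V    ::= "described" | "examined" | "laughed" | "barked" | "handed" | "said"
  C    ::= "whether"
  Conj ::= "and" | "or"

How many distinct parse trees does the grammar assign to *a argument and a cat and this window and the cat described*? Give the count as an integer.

Two of the 5 distinct bracketings:
[S [NP [NP [Det a] [N argument]] [Conj and] [NP [NP [Det a] [N cat]] [Conj and] [NP [NP [Det this] [N window]] [Conj and] [NP [Det the] [N cat]]]]] [VP [V described]]]
[S [NP [NP [Det a] [N argument]] [Conj and] [NP [NP [NP [Det a] [N cat]] [Conj and] [NP [Det this] [N window]]] [Conj and] [NP [Det the] [N cat]]]] [VP [V described]]]
The trees differ in how a recursive rule is bracketed over the same span.

5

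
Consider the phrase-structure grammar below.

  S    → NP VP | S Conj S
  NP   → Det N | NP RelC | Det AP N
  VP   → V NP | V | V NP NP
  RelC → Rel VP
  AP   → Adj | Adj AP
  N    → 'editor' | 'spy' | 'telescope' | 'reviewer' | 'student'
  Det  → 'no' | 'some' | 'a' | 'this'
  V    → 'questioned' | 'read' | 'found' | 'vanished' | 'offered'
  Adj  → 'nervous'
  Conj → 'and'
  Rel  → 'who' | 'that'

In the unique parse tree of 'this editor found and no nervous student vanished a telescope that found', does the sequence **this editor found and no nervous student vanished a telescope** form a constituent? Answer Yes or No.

[S [S [NP [Det this] [N editor]] [VP [V found]]] [Conj and] [S [NP [Det no] [AP [Adj nervous]] [N student]] [VP [V vanished] [NP [NP [Det a] [N telescope]] [RelC [Rel that] [VP [V found]]]]]]]
The smallest constituent containing 'this editor found and no nervous student vanished a telescope' is the S spanning 'this editor found and no nervous student vanished a telescope that found'; no single node in the tree dominates exactly the given words.

No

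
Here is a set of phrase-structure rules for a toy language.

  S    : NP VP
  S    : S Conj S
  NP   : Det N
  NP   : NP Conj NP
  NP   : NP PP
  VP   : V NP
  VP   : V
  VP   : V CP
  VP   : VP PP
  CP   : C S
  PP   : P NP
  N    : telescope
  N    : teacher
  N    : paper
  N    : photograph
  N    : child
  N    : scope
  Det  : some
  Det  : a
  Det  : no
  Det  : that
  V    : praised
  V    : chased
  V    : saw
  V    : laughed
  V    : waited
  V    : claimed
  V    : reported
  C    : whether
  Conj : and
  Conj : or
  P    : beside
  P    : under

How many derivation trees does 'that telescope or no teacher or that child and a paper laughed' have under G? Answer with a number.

Two of the 5 distinct bracketings:
[S [NP [NP [Det that] [N telescope]] [Conj or] [NP [NP [Det no] [N teacher]] [Conj or] [NP [NP [Det that] [N child]] [Conj and] [NP [Det a] [N paper]]]]] [VP [V laughed]]]
[S [NP [NP [Det that] [N telescope]] [Conj or] [NP [NP [NP [Det no] [N teacher]] [Conj or] [NP [Det that] [N child]]] [Conj and] [NP [Det a] [N paper]]]] [VP [V laughed]]]
The trees differ in how a recursive rule is bracketed over the same span.

5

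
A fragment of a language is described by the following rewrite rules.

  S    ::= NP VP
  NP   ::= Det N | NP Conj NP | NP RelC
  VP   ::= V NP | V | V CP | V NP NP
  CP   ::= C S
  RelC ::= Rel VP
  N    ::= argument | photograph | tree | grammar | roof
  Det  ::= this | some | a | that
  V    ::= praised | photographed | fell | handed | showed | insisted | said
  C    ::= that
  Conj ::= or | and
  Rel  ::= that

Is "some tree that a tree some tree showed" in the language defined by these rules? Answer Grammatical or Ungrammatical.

For S → NP VP, the only prefix that parses as NP is 'some tree', but the remainder 'that a tree some tree showed' is not a VP under these rules.

Ungrammatical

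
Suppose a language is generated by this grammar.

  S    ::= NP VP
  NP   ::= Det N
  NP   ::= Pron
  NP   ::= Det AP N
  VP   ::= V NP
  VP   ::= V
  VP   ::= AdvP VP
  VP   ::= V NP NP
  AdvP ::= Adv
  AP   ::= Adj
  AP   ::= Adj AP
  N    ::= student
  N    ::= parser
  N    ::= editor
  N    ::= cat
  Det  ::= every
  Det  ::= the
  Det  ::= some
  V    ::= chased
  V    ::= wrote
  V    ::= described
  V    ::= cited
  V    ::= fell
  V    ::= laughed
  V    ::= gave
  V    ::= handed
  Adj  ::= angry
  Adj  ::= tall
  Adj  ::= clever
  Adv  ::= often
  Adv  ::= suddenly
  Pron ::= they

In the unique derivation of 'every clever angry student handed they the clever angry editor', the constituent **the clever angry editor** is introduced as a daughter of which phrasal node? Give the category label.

S
  NP
    Det: every
    AP
      Adj: clever
      AP
        Adj: angry
    N: student
  VP
    V: handed
    NP
      Pron: they
    NP
      Det: the
      AP
        Adj: clever
        AP
          Adj: angry
      N: editor
The span 'the clever angry editor' is the NP node built by NP → Det AP N.
Its mother is the VP built by VP → V NP NP.

VP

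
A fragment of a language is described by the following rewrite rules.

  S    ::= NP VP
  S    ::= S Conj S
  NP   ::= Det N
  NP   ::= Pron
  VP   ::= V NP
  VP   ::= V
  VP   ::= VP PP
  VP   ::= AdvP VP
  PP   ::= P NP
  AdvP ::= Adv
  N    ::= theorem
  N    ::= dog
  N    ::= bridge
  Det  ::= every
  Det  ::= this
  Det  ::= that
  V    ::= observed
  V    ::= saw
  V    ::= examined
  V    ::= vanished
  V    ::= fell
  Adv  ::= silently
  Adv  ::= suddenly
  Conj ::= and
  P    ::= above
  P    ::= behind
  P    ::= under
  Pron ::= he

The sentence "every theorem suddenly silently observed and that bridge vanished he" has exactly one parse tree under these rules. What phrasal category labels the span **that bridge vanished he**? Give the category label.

[S [S [NP [Det every] [N theorem]] [VP [AdvP [Adv suddenly]] [VP [AdvP [Adv silently]] [VP [V observed]]]]] [Conj and] [S [NP [Det that] [N bridge]] [VP [V vanished] [NP [Pron he]]]]]
The span 'that bridge vanished he' is the S node built by S → NP VP.

S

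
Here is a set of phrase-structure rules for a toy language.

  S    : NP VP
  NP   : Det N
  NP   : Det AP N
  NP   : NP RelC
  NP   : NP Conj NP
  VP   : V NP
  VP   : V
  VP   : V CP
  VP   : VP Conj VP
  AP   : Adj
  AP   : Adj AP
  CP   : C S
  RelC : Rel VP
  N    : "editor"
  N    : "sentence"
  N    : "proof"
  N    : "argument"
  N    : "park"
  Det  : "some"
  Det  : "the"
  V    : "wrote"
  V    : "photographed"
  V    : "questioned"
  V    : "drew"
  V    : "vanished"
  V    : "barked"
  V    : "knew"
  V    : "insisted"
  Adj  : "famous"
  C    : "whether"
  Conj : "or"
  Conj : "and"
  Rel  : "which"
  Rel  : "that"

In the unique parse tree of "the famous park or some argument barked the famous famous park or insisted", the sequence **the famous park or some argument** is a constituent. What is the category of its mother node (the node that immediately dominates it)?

S

S
  NP
    NP
      Det: the
      AP
        Adj: famous
      N: park
    Conj: or
    NP
      Det: some
      N: argument
  VP
    VP
      V: barked
      NP
        Det: the
        AP
          Adj: famous
          AP
            Adj: famous
        N: park
    Conj: or
    VP
      V: insisted
The span 'the famous park or some argument' is the NP node built by NP → NP Conj NP.
Its mother is the S built by S → NP VP.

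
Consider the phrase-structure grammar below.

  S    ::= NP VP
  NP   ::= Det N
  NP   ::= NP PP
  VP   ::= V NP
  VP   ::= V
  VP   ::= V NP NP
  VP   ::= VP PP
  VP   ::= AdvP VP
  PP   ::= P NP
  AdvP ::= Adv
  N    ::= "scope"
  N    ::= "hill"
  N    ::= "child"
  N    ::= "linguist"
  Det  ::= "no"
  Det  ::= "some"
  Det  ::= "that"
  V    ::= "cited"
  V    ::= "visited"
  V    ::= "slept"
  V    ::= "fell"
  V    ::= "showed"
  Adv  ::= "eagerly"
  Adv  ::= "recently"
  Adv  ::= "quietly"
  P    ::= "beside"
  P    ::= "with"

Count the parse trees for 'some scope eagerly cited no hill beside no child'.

3

Two of the 3 distinct bracketings:
[S [NP [Det some] [N scope]] [VP [VP [AdvP [Adv eagerly]] [VP [V cited] [NP [Det no] [N hill]]]] [PP [P beside] [NP [Det no] [N child]]]]]
[S [NP [Det some] [N scope]] [VP [AdvP [Adv eagerly]] [VP [V cited] [NP [NP [Det no] [N hill]] [PP [P beside] [NP [Det no] [N child]]]]]]]
The difference turns on whether NP → NP PP is used at the relevant span, versus an alternative expansion of NP.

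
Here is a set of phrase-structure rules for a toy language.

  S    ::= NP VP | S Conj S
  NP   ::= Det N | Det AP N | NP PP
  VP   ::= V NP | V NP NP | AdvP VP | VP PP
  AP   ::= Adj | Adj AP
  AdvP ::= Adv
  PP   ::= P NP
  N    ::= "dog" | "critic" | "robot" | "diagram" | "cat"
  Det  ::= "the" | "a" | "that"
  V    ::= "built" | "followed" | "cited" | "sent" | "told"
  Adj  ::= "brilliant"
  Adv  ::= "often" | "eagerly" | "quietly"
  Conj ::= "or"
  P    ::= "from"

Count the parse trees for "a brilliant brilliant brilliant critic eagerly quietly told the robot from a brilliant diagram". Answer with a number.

4

Two of the 4 distinct bracketings:
[S [NP [Det a] [AP [Adj brilliant] [AP [Adj brilliant] [AP [Adj brilliant]]]] [N critic]] [VP [AdvP [Adv eagerly]] [VP [AdvP [Adv quietly]] [VP [V told] [NP [NP [Det the] [N robot]] [PP [P from] [NP [Det a] [AP [Adj brilliant]] [N diagram]]]]]]]]
[S [NP [Det a] [AP [Adj brilliant] [AP [Adj brilliant] [AP [Adj brilliant]]]] [N critic]] [VP [AdvP [Adv eagerly]] [VP [AdvP [Adv quietly]] [VP [VP [V told] [NP [Det the] [N robot]]] [PP [P from] [NP [Det a] [AP [Adj brilliant]] [N diagram]]]]]]]
The difference turns on whether NP → NP PP is used at the relevant span, versus an alternative expansion of NP.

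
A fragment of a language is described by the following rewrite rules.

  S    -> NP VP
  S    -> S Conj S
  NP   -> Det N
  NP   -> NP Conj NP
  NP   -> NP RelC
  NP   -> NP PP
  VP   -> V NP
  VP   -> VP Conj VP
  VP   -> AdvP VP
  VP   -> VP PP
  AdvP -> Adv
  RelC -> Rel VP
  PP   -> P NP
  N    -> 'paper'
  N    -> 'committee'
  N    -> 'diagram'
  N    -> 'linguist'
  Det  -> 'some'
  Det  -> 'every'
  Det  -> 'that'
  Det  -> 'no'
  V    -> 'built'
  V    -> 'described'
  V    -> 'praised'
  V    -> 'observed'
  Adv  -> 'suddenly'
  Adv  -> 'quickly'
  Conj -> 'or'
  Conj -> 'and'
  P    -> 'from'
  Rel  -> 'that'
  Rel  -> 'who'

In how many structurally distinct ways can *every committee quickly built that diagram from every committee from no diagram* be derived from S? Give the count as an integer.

9

Two of the 9 distinct bracketings:
[S [NP [Det every] [N committee]] [VP [AdvP [Adv quickly]] [VP [V built] [NP [NP [Det that] [N diagram]] [PP [P from] [NP [NP [Det every] [N committee]] [PP [P from] [NP [Det no] [N diagram]]]]]]]]]
[S [NP [Det every] [N committee]] [VP [AdvP [Adv quickly]] [VP [V built] [NP [NP [NP [Det that] [N diagram]] [PP [P from] [NP [Det every] [N committee]]]] [PP [P from] [NP [Det no] [N diagram]]]]]]]
The trees differ in how a recursive rule is bracketed over the same span.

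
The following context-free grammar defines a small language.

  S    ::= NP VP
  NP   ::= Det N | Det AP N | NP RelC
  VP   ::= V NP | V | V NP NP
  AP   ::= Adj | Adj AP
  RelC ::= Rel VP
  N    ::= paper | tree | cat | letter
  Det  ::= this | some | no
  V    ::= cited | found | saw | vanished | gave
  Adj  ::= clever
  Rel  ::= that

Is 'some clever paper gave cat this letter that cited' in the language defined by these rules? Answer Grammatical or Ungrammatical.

A V word can never sit immediately before an N word in any string this grammar generates, so the substring 'gave cat' rules out a derivation.

Ungrammatical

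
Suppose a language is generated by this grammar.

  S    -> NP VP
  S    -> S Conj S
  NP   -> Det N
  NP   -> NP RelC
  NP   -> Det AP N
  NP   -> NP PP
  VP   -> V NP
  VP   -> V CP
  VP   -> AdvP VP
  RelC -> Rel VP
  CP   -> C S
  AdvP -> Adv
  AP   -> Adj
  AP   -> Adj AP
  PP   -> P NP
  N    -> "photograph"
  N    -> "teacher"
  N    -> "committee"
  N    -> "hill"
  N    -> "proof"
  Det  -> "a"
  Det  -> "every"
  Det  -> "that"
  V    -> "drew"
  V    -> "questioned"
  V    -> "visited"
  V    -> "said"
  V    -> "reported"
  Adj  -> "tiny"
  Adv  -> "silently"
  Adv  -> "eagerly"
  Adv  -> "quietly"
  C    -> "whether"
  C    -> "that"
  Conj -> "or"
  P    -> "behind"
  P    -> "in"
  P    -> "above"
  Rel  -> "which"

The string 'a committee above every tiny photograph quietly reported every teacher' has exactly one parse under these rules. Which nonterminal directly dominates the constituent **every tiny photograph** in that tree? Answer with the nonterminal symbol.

PP

[S [NP [NP [Det a] [N committee]] [PP [P above] [NP [Det every] [AP [Adj tiny]] [N photograph]]]] [VP [AdvP [Adv quietly]] [VP [V reported] [NP [Det every] [N teacher]]]]]
The span 'every tiny photograph' is the NP node built by NP → Det AP N.
Its mother is the PP built by PP → P NP.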